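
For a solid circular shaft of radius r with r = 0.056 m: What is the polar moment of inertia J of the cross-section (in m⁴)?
Model: a solid circular shaft of radius r, so J = (π·r^4) / 2.
Substitute:
  J = (π × 0.056^4) / 2
  J = 1.545 × 10⁻⁵ m⁴
Final answer: J = 1.545 × 10⁻⁵ m⁴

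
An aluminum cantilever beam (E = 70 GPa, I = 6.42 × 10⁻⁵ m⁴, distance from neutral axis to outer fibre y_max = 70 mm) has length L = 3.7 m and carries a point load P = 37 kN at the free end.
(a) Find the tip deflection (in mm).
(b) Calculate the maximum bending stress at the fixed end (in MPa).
(a) Tip deflection of a cantilever with an end point load: δ = P·L^3 / (3·E·I). Convert P = 37 kN = 37000 N, E = 70 GPa = 7 × 10¹⁰ Pa.
  δ = (37000 × 3.7^3) / (3 × (7 × 10¹⁰) × (6.42 × 10⁻⁵)) = 0.139 m = 139 mm
(b) Maximum bending moment at the fixed end: M = P·L = 37000 × 3.7 = 136900 N·m. Convert y_max = 70 mm = 0.07 m.
  σ = M·y_max / I = (136900 × 0.07) / (6.42 × 10⁻⁵) = 1.493 × 10⁸ Pa = 149.3 MPa
Final answer: (a) δ = 139 mm, (b) σ = 149.3 MPa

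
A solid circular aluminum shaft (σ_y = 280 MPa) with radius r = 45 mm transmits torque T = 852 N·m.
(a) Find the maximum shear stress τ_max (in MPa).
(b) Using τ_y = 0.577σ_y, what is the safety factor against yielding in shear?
(a) For a solid circular shaft, τ_max = T·r/J with J = π·r^4/2, i.e. τ_max = 2·T / (π·r^3). Convert r = 45 mm = 0.045 m.
  τ_max = (2 × 852) / (π × 0.045^3) = 5.952 × 10⁶ Pa = 5.952 MPa
(b) τ_y = 0.577 × 280 = 161.56 MPa
  SF = τ_y/τ_max = 161.56 / 5.952 = 27.14
Final answer: (a) τ_max = 5.952 MPa, (b) SF = 27.14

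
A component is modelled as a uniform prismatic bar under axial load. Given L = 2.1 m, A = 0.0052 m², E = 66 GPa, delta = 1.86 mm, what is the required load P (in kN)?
Model: a uniform prismatic bar under axial load, so delta = (P·L) / (A·E).
Solve for P: P = (delta·A·E) / L.
Convert to SI units:
  E = 66 GPa = 6.6 × 10¹⁰ Pa
  delta = 1.86 mm = 0.00186 m
Substitute:
  P = (0.00186 × 0.0052 × (6.6 × 10¹⁰)) / 2.1
  P = 304000 N
Convert: P = 304000 N = 304 kN
Final answer: P = 304 kN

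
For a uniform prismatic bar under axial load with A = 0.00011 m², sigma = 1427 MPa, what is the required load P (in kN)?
Model: a uniform prismatic bar under axial load, so sigma = P / A.
Solve for P: P = sigma·A.
Convert to SI units:
  sigma = 1427 MPa = 1.427 × 10⁹ Pa
Substitute:
  P = (1.427 × 10⁹) × 0.00011
  P = 157000 N
Convert: P = 157000 N = 157 kN
Final answer: P = 157 kN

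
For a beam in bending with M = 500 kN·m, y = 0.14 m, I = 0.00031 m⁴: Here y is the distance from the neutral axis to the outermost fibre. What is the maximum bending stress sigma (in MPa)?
Model: a beam in bending, so sigma = (M·y) / I.
Convert to SI units:
  M = 500 kN·m = 500000 N·m
Substitute:
  sigma = (500000 × 0.14) / 0.00031
  sigma = 2.258 × 10⁸ Pa
Convert: sigma = 2.258 × 10⁸ Pa = 225.8 MPa
Final answer: sigma = 225.8 MPa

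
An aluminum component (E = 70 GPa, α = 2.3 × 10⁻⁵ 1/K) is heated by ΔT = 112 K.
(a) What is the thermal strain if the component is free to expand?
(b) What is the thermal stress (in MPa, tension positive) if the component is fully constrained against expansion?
(a) Free thermal strain ε_th = α·ΔT = (2.3 × 10⁻⁵) × 112 = 0.002576
(b) Fully constrained, the expansion is suppressed, so σ = -E·α·ΔT. Convert E = 70 GPa = 7 × 10¹⁰ Pa.
  σ = -(7 × 10¹⁰) × (2.3 × 10⁻⁵) × 112 = -1.803 × 10⁸ Pa = -180.3 MPa (compressive)
Final answer: (a) ε_th = 0.002576, (b) σ = -180.3 MPa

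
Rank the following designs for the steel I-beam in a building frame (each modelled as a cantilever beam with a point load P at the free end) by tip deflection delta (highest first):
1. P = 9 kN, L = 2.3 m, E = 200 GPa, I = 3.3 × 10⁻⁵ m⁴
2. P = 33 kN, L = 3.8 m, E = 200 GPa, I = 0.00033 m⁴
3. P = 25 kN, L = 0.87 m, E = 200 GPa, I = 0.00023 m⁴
Model: a cantilever beam with a point load P at the free end, so delta = (P·L^3) / (3·E·I) (SI units).
  Case 1: delta = (9000 × 2.3^3) / (3 × (2 × 10¹¹) × (3.3 × 10⁻⁵)) = 0.00553 m = 5.53 mm
  Case 2: delta = (33000 × 3.8^3) / (3 × (2 × 10¹¹) × 0.00033) = 0.009145 m = 9.145 mm
  Case 3: delta = (25000 × 0.87^3) / (3 × (2 × 10¹¹) × 0.00023) = 0.0001193 m = 0.1193 mm
Ordering: 9.145 mm (case 2) > 5.53 mm (case 1) > 0.1193 mm (case 3)
Final answer: 2, 1, 3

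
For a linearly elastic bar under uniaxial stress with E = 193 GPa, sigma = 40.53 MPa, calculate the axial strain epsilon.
Model: a linearly elastic bar under uniaxial stress, so sigma = E·epsilon.
Solve for epsilon: epsilon = sigma / E.
Convert to SI units:
  E = 193 GPa = 1.93 × 10¹¹ Pa
  sigma = 40.53 MPa = 4.053 × 10⁷ Pa
Substitute:
  epsilon = (4.053 × 10⁷) / (1.93 × 10¹¹)
  epsilon = 0.00021
Final answer: epsilon = 0.00021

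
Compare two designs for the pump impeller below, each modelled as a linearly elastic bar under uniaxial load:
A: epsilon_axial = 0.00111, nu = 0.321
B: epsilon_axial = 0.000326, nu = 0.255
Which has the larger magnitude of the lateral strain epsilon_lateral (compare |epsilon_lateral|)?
Model: a linearly elastic bar under uniaxial load, so epsilon_lateral = -nu·epsilon_axial (SI units).
  A: epsilon_lateral = -(0.321 × 0.00111) = -0.0003563
  B: epsilon_lateral = -(0.255 × 0.000326) = -8.313 × 10⁻⁵
|epsilon_lateral|: A = 0.0003563, B = 8.313 × 10⁻⁵, so A is larger in magnitude.
Final answer: A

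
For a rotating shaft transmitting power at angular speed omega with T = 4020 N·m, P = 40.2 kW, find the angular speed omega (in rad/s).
Model: a rotating shaft transmitting power at angular speed omega, so P = T·omega.
Solve for omega: omega = P / T.
Convert to SI units:
  P = 40.2 kW = 40200 W
Substitute:
  omega = 40200 / 4020
  omega = 10 rad/s
Final answer: omega = 10 rad/s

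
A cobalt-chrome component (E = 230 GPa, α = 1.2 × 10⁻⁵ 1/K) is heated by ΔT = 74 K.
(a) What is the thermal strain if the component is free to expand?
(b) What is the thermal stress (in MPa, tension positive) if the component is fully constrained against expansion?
(a) Free thermal strain ε_th = α·ΔT = (1.2 × 10⁻⁵) × 74 = 0.000888
(b) Fully constrained, the expansion is suppressed, so σ = -E·α·ΔT. Convert E = 230 GPa = 2.3 × 10¹¹ Pa.
  σ = -(2.3 × 10¹¹) × (1.2 × 10⁻⁵) × 74 = -2.042 × 10⁸ Pa = -204.2 MPa (compressive)
Final answer: (a) ε_th = 0.000888, (b) σ = -204.2 MPa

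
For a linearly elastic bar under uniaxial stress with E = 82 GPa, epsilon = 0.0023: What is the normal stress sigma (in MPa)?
Model: a linearly elastic bar under uniaxial stress, so sigma = E·epsilon.
Convert to SI units:
  E = 82 GPa = 8.2 × 10¹⁰ Pa
Substitute:
  sigma = (8.2 × 10¹⁰) × 0.0023
  sigma = 1.886 × 10⁸ Pa
Convert: sigma = 1.886 × 10⁸ Pa = 188.6 MPa
Final answer: sigma = 188.6 MPa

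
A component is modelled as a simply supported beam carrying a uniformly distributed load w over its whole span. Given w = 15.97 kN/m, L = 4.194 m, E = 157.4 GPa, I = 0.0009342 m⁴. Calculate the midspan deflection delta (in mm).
Model: a simply supported beam carrying a uniformly distributed load w over its whole span, so delta = (5·w·L^4) / (384·E·I).
Convert to SI units:
  w = 15.97 kN/m = 15970 N/m
  E = 157.4 GPa = 1.574 × 10¹¹ Pa
Substitute:
  delta = (5 × 15970 × 4.194^4) / (384 × (1.574 × 10¹¹) × 0.0009342)
  delta = 0.0004375 m
Convert: delta = 0.0004375 m = 0.4375 mm
Final answer: delta = 0.4375 mm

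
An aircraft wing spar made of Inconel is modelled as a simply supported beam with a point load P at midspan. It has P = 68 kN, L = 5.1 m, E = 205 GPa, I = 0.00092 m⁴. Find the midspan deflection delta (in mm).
Model: a simply supported beam with a point load P at midspan, so delta = (P·L^3) / (48·E·I).
Convert to SI units:
  P = 68 kN = 68000 N
  E = 205 GPa = 2.05 × 10¹¹ Pa
Substitute:
  delta = (68000 × 5.1^3) / (48 × (2.05 × 10¹¹) × 0.00092)
  delta = 0.0009964 m
Convert: delta = 0.0009964 m = 0.9964 mm
Final answer: delta = 0.9964 mm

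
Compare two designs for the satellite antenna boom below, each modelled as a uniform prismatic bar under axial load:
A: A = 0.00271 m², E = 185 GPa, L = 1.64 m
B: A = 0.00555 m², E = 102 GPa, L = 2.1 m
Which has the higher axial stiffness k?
Model: a uniform prismatic bar under axial load, so k = (A·E) / L (SI units).
  A: k = (0.00271 × (1.85 × 10¹¹)) / 1.64 = 3.057 × 10⁸ N/m = 305.7 MN/m
  B: k = (0.00555 × (1.02 × 10¹¹)) / 2.1 = 2.696 × 10⁸ N/m = 269.6 MN/m
305.7 MN/m > 269.6 MN/m, so A is larger.
Final answer: A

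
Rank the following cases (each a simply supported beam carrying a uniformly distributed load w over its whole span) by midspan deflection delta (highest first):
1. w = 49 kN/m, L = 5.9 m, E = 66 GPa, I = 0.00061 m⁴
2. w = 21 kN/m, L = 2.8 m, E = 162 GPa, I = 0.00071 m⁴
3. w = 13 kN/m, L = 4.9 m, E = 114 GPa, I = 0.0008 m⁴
Model: a simply supported beam carrying a uniformly distributed load w over its whole span, so delta = (5·w·L^4) / (384·E·I) (SI units).
  Case 1: delta = (5 × 49000 × 5.9^4) / (384 × (6.6 × 10¹⁰) × 0.00061) = 0.0192 m = 19.2 mm
  Case 2: delta = (5 × 21000 × 2.8^4) / (384 × (1.62 × 10¹¹) × 0.00071) = 0.0001461 m = 0.1461 mm
  Case 3: delta = (5 × 13000 × 4.9^4) / (384 × (1.14 × 10¹¹) × 0.0008) = 0.00107 m = 1.07 mm
Ordering: 19.2 mm (case 1) > 1.07 mm (case 3) > 0.1461 mm (case 2)
Final answer: 1, 3, 2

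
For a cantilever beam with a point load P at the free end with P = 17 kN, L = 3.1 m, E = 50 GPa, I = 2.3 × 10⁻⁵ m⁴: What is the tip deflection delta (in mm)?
Model: a cantilever beam with a point load P at the free end, so delta = (P·L^3) / (3·E·I).
Convert to SI units:
  P = 17 kN = 17000 N
  E = 50 GPa = 5 × 10¹⁰ Pa
Substitute:
  delta = (17000 × 3.1^3) / (3 × (5 × 10¹⁰) × (2.3 × 10⁻⁵))
  delta = 0.1468 m
Convert: delta = 0.1468 m = 146.8 mm
Final answer: delta = 146.8 mm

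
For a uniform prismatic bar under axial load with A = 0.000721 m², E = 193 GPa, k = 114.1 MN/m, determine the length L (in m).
Model: a uniform prismatic bar under axial load, so k = (A·E) / L.
Solve for L: L = (A·E) / k.
Convert to SI units:
  E = 193 GPa = 1.93 × 10¹¹ Pa
  k = 114.1 MN/m = 1.141 × 10⁸ N/m
Substitute:
  L = (0.000721 × (1.93 × 10¹¹)) / (1.141 × 10⁸)
  L = 1.22 m
Final answer: L = 1.22 m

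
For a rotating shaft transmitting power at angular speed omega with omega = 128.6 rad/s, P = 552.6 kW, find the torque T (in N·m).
Model: a rotating shaft transmitting power at angular speed omega, so P = T·omega.
Solve for T: T = P / omega.
Convert to SI units:
  P = 552.6 kW = 552600 W
Substitute:
  T = 552600 / 128.6
  T = 4297 N·m
Final answer: T = 4297 N·m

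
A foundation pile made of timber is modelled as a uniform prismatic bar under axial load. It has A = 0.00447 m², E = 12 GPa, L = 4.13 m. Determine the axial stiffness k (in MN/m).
Model: a uniform prismatic bar under axial load, so k = (A·E) / L.
Convert to SI units:
  E = 12 GPa = 1.2 × 10¹⁰ Pa
Substitute:
  k = (0.00447 × (1.2 × 10¹⁰)) / 4.13
  k = 1.299 × 10⁷ N/m
Convert: k = 1.299 × 10⁷ N/m = 12.99 MN/m
Final answer: k = 12.99 MN/m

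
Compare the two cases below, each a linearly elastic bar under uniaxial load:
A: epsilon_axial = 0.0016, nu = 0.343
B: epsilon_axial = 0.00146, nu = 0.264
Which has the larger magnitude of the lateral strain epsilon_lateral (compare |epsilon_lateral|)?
Model: a linearly elastic bar under uniaxial load, so epsilon_lateral = -nu·epsilon_axial (SI units).
  A: epsilon_lateral = -(0.343 × 0.0016) = -0.0005488
  B: epsilon_lateral = -(0.264 × 0.00146) = -0.0003854
|epsilon_lateral|: A = 0.0005488, B = 0.0003854, so A is larger in magnitude.
Final answer: A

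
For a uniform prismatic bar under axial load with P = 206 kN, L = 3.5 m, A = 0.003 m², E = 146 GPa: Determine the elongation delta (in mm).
Model: a uniform prismatic bar under axial load, so delta = (P·L) / (A·E).
Convert to SI units:
  P = 206 kN = 206000 N
  E = 146 GPa = 1.46 × 10¹¹ Pa
Substitute:
  delta = (206000 × 3.5) / (0.003 × (1.46 × 10¹¹))
  delta = 0.001646 m
Convert: delta = 0.001646 m = 1.646 mm
Final answer: delta = 1.646 mm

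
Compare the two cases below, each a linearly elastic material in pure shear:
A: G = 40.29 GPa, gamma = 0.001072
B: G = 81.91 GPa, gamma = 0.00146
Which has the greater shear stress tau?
Model: a linearly elastic material in pure shear, so tau = G·gamma (SI units).
  A: tau = (4.029 × 10¹⁰) × 0.001072 = 4.319 × 10⁷ Pa = 43.19 MPa
  B: tau = (8.191 × 10¹⁰) × 0.00146 = 1.196 × 10⁸ Pa = 119.6 MPa
119.6 MPa > 43.19 MPa, so B is larger.
Final answer: B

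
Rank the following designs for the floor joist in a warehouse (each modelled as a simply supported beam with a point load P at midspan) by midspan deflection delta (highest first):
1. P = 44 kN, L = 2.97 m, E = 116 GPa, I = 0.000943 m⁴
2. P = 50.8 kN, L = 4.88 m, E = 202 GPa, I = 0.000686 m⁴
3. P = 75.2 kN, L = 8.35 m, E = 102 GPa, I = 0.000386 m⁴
Model: a simply supported beam with a point load P at midspan, so delta = (P·L^3) / (48·E·I) (SI units).
  Case 1: delta = (44000 × 2.97^3) / (48 × (1.16 × 10¹¹) × 0.000943) = 0.0002195 m = 0.2195 mm
  Case 2: delta = (50800 × 4.88^3) / (48 × (2.02 × 10¹¹) × 0.000686) = 0.0008876 m = 0.8876 mm
  Case 3: delta = (75200 × 8.35^3) / (48 × (1.02 × 10¹¹) × 0.000386) = 0.02317 m = 23.17 mm
Ordering: 23.17 mm (case 3) > 0.8876 mm (case 2) > 0.2195 mm (case 1)
Final answer: 3, 2, 1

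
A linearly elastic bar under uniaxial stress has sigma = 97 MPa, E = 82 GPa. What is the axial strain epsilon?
Model: a linearly elastic bar under uniaxial stress, so epsilon = sigma / E.
Convert to SI units:
  sigma = 97 MPa = 9.7 × 10⁷ Pa
  E = 82 GPa = 8.2 × 10¹⁰ Pa
Substitute:
  epsilon = (9.7 × 10⁷) / (8.2 × 10¹⁰)
  epsilon = 0.001183
Final answer: epsilon = 0.001183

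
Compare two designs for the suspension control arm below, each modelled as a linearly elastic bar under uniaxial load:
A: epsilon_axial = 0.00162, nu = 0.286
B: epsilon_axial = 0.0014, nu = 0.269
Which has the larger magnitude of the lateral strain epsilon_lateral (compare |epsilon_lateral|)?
Model: a linearly elastic bar under uniaxial load, so epsilon_lateral = -nu·epsilon_axial (SI units).
  A: epsilon_lateral = -(0.286 × 0.00162) = -0.0004633
  B: epsilon_lateral = -(0.269 × 0.0014) = -0.0003766
|epsilon_lateral|: A = 0.0004633, B = 0.0003766, so A is larger in magnitude.
Final answer: A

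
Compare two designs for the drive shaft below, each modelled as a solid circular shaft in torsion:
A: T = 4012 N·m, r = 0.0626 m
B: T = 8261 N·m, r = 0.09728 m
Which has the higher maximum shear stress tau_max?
Model: a solid circular shaft in torsion, so tau_max = (2·T) / (π·r^3) (SI units).
  A: tau_max = (2 × 4012) / (π × 0.0626^3) = 1.041 × 10⁷ Pa = 10.41 MPa
  B: tau_max = (2 × 8261) / (π × 0.09728^3) = 5.713 × 10⁶ Pa = 5.713 MPa
10.41 MPa > 5.713 MPa, so A is larger.
Final answer: A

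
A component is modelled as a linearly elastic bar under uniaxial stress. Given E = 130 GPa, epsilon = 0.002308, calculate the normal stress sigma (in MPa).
Model: a linearly elastic bar under uniaxial stress, so epsilon = sigma / E.
Solve for sigma: sigma = epsilon·E.
Convert to SI units:
  E = 130 GPa = 1.3 × 10¹¹ Pa
Substitute:
  sigma = 0.002308 × (1.3 × 10¹¹)
  sigma = 3 × 10⁸ Pa
Convert: sigma = 3 × 10⁸ Pa = 300 MPa
Final answer: sigma = 300 MPa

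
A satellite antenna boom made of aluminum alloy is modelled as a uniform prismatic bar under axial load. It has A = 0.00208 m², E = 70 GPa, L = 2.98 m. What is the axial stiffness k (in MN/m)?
Model: a uniform prismatic bar under axial load, so k = (A·E) / L.
Convert to SI units:
  E = 70 GPa = 7 × 10¹⁰ Pa
Substitute:
  k = (0.00208 × (7 × 10¹⁰)) / 2.98
  k = 4.886 × 10⁷ N/m
Convert: k = 4.886 × 10⁷ N/m = 48.86 MN/m
Final answer: k = 48.86 MN/m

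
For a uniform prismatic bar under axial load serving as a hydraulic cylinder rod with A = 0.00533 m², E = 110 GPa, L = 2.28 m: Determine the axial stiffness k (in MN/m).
Model: a uniform prismatic bar under axial load, so k = (A·E) / L.
Convert to SI units:
  E = 110 GPa = 1.1 × 10¹¹ Pa
Substitute:
  k = (0.00533 × (1.1 × 10¹¹)) / 2.28
  k = 2.571 × 10⁸ N/m
Convert: k = 2.571 × 10⁸ N/m = 257.1 MN/m
Final answer: k = 257.1 MN/m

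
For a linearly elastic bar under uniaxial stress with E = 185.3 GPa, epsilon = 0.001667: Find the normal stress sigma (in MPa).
Model: a linearly elastic bar under uniaxial stress, so sigma = E·epsilon.
Convert to SI units:
  E = 185.3 GPa = 1.853 × 10¹¹ Pa
Substitute:
  sigma = (1.853 × 10¹¹) × 0.001667
  sigma = 3.089 × 10⁸ Pa
Convert: sigma = 3.089 × 10⁸ Pa = 308.9 MPa
Final answer: sigma = 308.9 MPa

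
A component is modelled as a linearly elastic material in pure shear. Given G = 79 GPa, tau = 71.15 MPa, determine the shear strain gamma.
Model: a linearly elastic material in pure shear, so tau = G·gamma.
Solve for gamma: gamma = tau / G.
Convert to SI units:
  G = 79 GPa = 7.9 × 10¹⁰ Pa
  tau = 71.15 MPa = 7.115 × 10⁷ Pa
Substitute:
  gamma = (7.115 × 10⁷) / (7.9 × 10¹⁰)
  gamma = 0.0009006
Final answer: gamma = 0.0009006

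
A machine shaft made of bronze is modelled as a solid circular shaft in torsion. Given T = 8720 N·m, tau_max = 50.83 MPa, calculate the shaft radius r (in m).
Model: a solid circular shaft in torsion, so tau_max = (2·T) / (π·r^3).
Solve for r: r = ((2·T) / (π·tau_max))^(1/3).
Convert to SI units:
  tau_max = 50.83 MPa = 5.083 × 10⁷ Pa
Substitute:
  r = ((2 × 8720) / (π × (5.083 × 10⁷)))^(1/3)
  r = 0.0478 m
Final answer: r = 0.0478 m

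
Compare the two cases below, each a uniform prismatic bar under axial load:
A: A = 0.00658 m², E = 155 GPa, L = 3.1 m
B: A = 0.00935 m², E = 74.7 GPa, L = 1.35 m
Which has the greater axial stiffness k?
Model: a uniform prismatic bar under axial load, so k = (A·E) / L (SI units).
  A: k = (0.00658 × (1.55 × 10¹¹)) / 3.1 = 3.29 × 10⁸ N/m = 329 MN/m
  B: k = (0.00935 × (7.47 × 10¹⁰)) / 1.35 = 5.174 × 10⁸ N/m = 517.4 MN/m
517.4 MN/m > 329 MN/m, so B is larger.
Final answer: B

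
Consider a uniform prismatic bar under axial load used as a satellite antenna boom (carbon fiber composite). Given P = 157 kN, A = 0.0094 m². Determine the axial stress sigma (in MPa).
Model: a uniform prismatic bar under axial load, so sigma = P / A.
Convert to SI units:
  P = 157 kN = 157000 N
Substitute:
  sigma = 157000 / 0.0094
  sigma = 1.67 × 10⁷ Pa
Convert: sigma = 1.67 × 10⁷ Pa = 16.7 MPa
Final answer: sigma = 16.7 MPa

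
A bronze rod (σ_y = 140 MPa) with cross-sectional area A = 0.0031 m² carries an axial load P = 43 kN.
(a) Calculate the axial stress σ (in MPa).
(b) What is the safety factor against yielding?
(a) Axial stress σ = P/A. Convert P = 43 kN = 43000 N.
  σ = 43000 / 0.0031 = 1.387 × 10⁷ Pa = 13.87 MPa
(b) Safety factor SF = σ_y/σ = 140 / 13.87 = 10.09
Final answer: (a) σ = 13.87 MPa, (b) SF = 10.09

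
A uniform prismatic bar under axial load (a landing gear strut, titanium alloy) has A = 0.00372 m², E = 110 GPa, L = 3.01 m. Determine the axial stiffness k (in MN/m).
Model: a uniform prismatic bar under axial load, so k = (A·E) / L.
Convert to SI units:
  E = 110 GPa = 1.1 × 10¹¹ Pa
Substitute:
  k = (0.00372 × (1.1 × 10¹¹)) / 3.01
  k = 1.359 × 10⁸ N/m
Convert: k = 1.359 × 10⁸ N/m = 135.9 MN/m
Final answer: k = 135.9 MN/m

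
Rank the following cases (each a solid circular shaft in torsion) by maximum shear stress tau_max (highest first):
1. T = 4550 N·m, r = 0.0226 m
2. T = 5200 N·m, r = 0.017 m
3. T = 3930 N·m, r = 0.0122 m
Model: a solid circular shaft in torsion, so tau_max = (2·T) / (π·r^3) (SI units).
  Case 1: tau_max = (2 × 4550) / (π × 0.0226^3) = 2.509 × 10⁸ Pa = 250.9 MPa
  Case 2: tau_max = (2 × 5200) / (π × 0.017^3) = 6.738 × 10⁸ Pa = 673.8 MPa
  Case 3: tau_max = (2 × 3930) / (π × 0.0122^3) = 1.378 × 10⁹ Pa = 1378 MPa
Ordering: 1378 MPa (case 3) > 673.8 MPa (case 2) > 250.9 MPa (case 1)
Final answer: 3, 2, 1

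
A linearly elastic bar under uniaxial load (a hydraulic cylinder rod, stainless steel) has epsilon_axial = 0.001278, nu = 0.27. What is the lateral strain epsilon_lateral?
Model: a linearly elastic bar under uniaxial load, so epsilon_lateral = -nu·epsilon_axial.
Substitute:
  epsilon_lateral = -(0.27 × 0.001278)
  epsilon_lateral = -0.0003451
Final answer: epsilon_lateral = -0.0003451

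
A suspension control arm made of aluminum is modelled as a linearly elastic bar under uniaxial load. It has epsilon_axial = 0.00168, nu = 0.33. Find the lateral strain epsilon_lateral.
Model: a linearly elastic bar under uniaxial load, so epsilon_lateral = -nu·epsilon_axial.
Substitute:
  epsilon_lateral = -(0.33 × 0.00168)
  epsilon_lateral = -0.0005544
Final answer: epsilon_lateral = -0.0005544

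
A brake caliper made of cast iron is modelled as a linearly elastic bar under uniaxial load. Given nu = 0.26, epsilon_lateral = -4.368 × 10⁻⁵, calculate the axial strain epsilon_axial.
Model: a linearly elastic bar under uniaxial load, so epsilon_lateral = -nu·epsilon_axial.
Solve for epsilon_axial: epsilon_axial = -epsilon_lateral / nu.
Substitute:
  epsilon_axial = -(-4.368 × 10⁻⁵) / 0.26
  epsilon_axial = 0.000168
Final answer: epsilon_axial = 0.000168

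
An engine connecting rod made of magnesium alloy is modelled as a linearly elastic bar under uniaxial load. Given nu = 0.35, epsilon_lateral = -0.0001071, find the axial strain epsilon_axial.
Model: a linearly elastic bar under uniaxial load, so epsilon_lateral = -nu·epsilon_axial.
Solve for epsilon_axial: epsilon_axial = -epsilon_lateral / nu.
Substitute:
  epsilon_axial = -(-0.0001071) / 0.35
  epsilon_axial = 0.000306
Final answer: epsilon_axial = 0.000306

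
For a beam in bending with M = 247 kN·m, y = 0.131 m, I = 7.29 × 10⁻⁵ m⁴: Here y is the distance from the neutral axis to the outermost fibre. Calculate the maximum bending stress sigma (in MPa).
Model: a beam in bending, so sigma = (M·y) / I.
Convert to SI units:
  M = 247 kN·m = 247000 N·m
Substitute:
  sigma = (247000 × 0.131) / (7.29 × 10⁻⁵)
  sigma = 4.439 × 10⁸ Pa
Convert: sigma = 4.439 × 10⁸ Pa = 443.9 MPa
Final answer: sigma = 443.9 MPa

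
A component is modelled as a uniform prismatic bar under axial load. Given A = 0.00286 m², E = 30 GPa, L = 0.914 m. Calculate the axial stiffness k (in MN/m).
Model: a uniform prismatic bar under axial load, so k = (A·E) / L.
Convert to SI units:
  E = 30 GPa = 3 × 10¹⁰ Pa
Substitute:
  k = (0.00286 × (3 × 10¹⁰)) / 0.914
  k = 9.387 × 10⁷ N/m
Convert: k = 9.387 × 10⁷ N/m = 93.87 MN/m
Final answer: k = 93.87 MN/m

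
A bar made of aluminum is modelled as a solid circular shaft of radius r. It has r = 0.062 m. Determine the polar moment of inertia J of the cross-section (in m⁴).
Model: a solid circular shaft of radius r, so J = (π·r^4) / 2.
Substitute:
  J = (π × 0.062^4) / 2
  J = 2.321 × 10⁻⁵ m⁴
Final answer: J = 2.321 × 10⁻⁵ m⁴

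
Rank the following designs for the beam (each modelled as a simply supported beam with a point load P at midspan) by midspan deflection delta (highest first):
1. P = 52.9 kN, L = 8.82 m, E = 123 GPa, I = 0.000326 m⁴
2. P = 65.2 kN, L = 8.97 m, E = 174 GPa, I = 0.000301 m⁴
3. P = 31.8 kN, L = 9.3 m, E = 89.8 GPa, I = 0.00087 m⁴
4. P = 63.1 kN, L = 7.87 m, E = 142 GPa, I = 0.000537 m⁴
Model: a simply supported beam with a point load P at midspan, so delta = (P·L^3) / (48·E·I) (SI units).
  Case 1: delta = (52900 × 8.82^3) / (48 × (1.23 × 10¹¹) × 0.000326) = 0.01886 m = 18.86 mm
  Case 2: delta = (65200 × 8.97^3) / (48 × (1.74 × 10¹¹) × 0.000301) = 0.01872 m = 18.72 mm
  Case 3: delta = (31800 × 9.3^3) / (48 × (8.98 × 10¹⁰) × 0.00087) = 0.006821 m = 6.821 mm
  Case 4: delta = (63100 × 7.87^3) / (48 × (1.42 × 10¹¹) × 0.000537) = 0.008403 m = 8.403 mm
Ordering: 18.86 mm (case 1) > 18.72 mm (case 2) > 8.403 mm (case 4) > 6.821 mm (case 3)
Final answer: 1, 2, 4, 3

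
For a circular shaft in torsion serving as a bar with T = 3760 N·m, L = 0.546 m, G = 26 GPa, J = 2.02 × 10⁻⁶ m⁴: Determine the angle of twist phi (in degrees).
Model: a circular shaft in torsion, so phi = (T·L) / (G·J).
Convert to SI units:
  G = 26 GPa = 2.6 × 10¹⁰ Pa
Substitute:
  phi = (3760 × 0.546) / ((2.6 × 10¹⁰) × (2.02 × 10⁻⁶))
  phi = 0.03909 rad
Convert to degrees: phi = 0.03909 × 180/π = 2.24°
Final answer: phi = 2.24°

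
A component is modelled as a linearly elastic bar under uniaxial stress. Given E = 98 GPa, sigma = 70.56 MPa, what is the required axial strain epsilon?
Model: a linearly elastic bar under uniaxial stress, so sigma = E·epsilon.
Solve for epsilon: epsilon = sigma / E.
Convert to SI units:
  E = 98 GPa = 9.8 × 10¹⁰ Pa
  sigma = 70.56 MPa = 7.056 × 10⁷ Pa
Substitute:
  epsilon = (7.056 × 10⁷) / (9.8 × 10¹⁰)
  epsilon = 0.00072
Final answer: epsilon = 0.00072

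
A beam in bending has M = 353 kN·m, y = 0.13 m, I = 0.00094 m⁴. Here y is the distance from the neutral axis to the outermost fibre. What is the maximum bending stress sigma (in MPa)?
Model: a beam in bending, so sigma = (M·y) / I.
Convert to SI units:
  M = 353 kN·m = 353000 N·m
Substitute:
  sigma = (353000 × 0.13) / 0.00094
  sigma = 4.882 × 10⁷ Pa
Convert: sigma = 4.882 × 10⁷ Pa = 48.82 MPa
Final answer: sigma = 48.82 MPa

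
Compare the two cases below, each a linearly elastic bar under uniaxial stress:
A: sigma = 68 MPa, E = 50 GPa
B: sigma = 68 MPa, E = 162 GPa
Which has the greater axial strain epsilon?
Model: a linearly elastic bar under uniaxial stress, so epsilon = sigma / E (SI units).
  A: epsilon = (6.8 × 10⁷) / (5 × 10¹⁰) = 0.00136
  B: epsilon = (6.8 × 10⁷) / (1.62 × 10¹¹) = 0.0004198
0.00136 > 0.0004198, so A is larger.
Final answer: A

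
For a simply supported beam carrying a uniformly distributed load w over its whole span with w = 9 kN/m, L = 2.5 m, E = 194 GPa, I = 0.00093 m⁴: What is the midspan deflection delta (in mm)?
Model: a simply supported beam carrying a uniformly distributed load w over its whole span, so delta = (5·w·L^4) / (384·E·I).
Convert to SI units:
  w = 9 kN/m = 9000 N/m
  E = 194 GPa = 1.94 × 10¹¹ Pa
Substitute:
  delta = (5 × 9000 × 2.5^4) / (384 × (1.94 × 10¹¹) × 0.00093)
  delta = 2.537 × 10⁻⁵ m
Convert: delta = 2.537 × 10⁻⁵ m = 0.02537 mm
Final answer: delta = 0.02537 mm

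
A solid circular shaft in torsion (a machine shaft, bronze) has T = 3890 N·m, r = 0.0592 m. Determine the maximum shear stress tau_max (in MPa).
Model: a solid circular shaft in torsion, so tau_max = (2·T) / (π·r^3).
Substitute:
  tau_max = (2 × 3890) / (π × 0.0592^3)
  tau_max = 1.194 × 10⁷ Pa
Convert: tau_max = 1.194 × 10⁷ Pa = 11.94 MPa
Final answer: tau_max = 11.94 MPa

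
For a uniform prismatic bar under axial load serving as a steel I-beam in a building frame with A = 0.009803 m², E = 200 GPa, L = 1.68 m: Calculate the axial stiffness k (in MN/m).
Model: a uniform prismatic bar under axial load, so k = (A·E) / L.
Convert to SI units:
  E = 200 GPa = 2 × 10¹¹ Pa
Substitute:
  k = (0.009803 × (2 × 10¹¹)) / 1.68
  k = 1.167 × 10⁹ N/m
Convert: k = 1.167 × 10⁹ N/m = 1167 MN/m
Final answer: k = 1167 MN/m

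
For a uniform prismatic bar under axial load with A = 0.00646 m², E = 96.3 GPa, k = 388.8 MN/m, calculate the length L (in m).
Model: a uniform prismatic bar under axial load, so k = (A·E) / L.
Solve for L: L = (A·E) / k.
Convert to SI units:
  E = 96.3 GPa = 9.63 × 10¹⁰ Pa
  k = 388.8 MN/m = 3.888 × 10⁸ N/m
Substitute:
  L = (0.00646 × (9.63 × 10¹⁰)) / (3.888 × 10⁸)
  L = 1.6 m
Final answer: L = 1.6 m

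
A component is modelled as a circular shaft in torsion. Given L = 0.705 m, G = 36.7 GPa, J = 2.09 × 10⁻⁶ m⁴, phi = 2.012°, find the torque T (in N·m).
Model: a circular shaft in torsion, so phi = (T·L) / (G·J).
Solve for T: T = (phi·G·J) / L.
Convert to SI units:
  G = 36.7 GPa = 3.67 × 10¹⁰ Pa
  phi = 2.012° = 0.03512 rad
Substitute:
  T = (0.03512 × (3.67 × 10¹⁰) × (2.09 × 10⁻⁶)) / 0.705
  T = 3821 N·m
Final answer: T = 3821 N·m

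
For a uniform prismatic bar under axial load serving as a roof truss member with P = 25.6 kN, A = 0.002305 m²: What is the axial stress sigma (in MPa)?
Model: a uniform prismatic bar under axial load, so sigma = P / A.
Convert to SI units:
  P = 25.6 kN = 25600 N
Substitute:
  sigma = 25600 / 0.002305
  sigma = 1.111 × 10⁷ Pa
Convert: sigma = 1.111 × 10⁷ Pa = 11.11 MPa
Final answer: sigma = 11.11 MPa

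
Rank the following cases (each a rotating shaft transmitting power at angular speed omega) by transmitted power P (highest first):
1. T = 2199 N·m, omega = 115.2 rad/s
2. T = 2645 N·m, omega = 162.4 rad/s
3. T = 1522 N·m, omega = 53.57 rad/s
Model: a rotating shaft transmitting power at angular speed omega, so P = T·omega (SI units).
  Case 1: P = 2199 × 115.2 = 253300 W = 253.3 kW
  Case 2: P = 2645 × 162.4 = 429500 W = 429.5 kW
  Case 3: P = 1522 × 53.57 = 81530 W = 81.53 kW
Ordering: 429.5 kW (case 2) > 253.3 kW (case 1) > 81.53 kW (case 3)
Final answer: 2, 1, 3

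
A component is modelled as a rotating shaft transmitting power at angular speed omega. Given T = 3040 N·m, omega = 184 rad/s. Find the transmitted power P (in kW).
Model: a rotating shaft transmitting power at angular speed omega, so P = T·omega.
Substitute:
  P = 3040 × 184
  P = 559400 W
Convert: P = 559400 W = 559.4 kW
Final answer: P = 559.4 kW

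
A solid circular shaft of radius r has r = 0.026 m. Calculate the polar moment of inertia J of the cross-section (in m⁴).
Model: a solid circular shaft of radius r, so J = (π·r^4) / 2.
Substitute:
  J = (π × 0.026^4) / 2
  J = 7.178 × 10⁻⁷ m⁴
Final answer: J = 7.178 × 10⁻⁷ m⁴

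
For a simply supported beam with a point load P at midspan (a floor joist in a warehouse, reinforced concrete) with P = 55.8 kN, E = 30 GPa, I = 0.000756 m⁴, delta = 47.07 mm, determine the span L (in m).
Model: a simply supported beam with a point load P at midspan, so delta = (P·L^3) / (48·E·I).
Solve for L: L = ((48·delta·E·I) / P)^(1/3).
Convert to SI units:
  P = 55.8 kN = 55800 N
  E = 30 GPa = 3 × 10¹⁰ Pa
  delta = 47.07 mm = 0.04707 m
Substitute:
  L = ((48 × 0.04707 × (3 × 10¹⁰) × 0.000756) / 55800)^(1/3)
  L = 9.72 m
Final answer: L = 9.72 m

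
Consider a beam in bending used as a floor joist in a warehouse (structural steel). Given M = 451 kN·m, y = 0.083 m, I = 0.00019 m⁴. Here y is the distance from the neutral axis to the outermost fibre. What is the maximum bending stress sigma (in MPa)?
Model: a beam in bending, so sigma = (M·y) / I.
Convert to SI units:
  M = 451 kN·m = 451000 N·m
Substitute:
  sigma = (451000 × 0.083) / 0.00019
  sigma = 1.97 × 10⁸ Pa
Convert: sigma = 1.97 × 10⁸ Pa = 197 MPa
Final answer: sigma = 197 MPa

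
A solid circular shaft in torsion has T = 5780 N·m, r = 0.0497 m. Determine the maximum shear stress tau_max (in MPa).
Model: a solid circular shaft in torsion, so tau_max = (2·T) / (π·r^3).
Substitute:
  tau_max = (2 × 5780) / (π × 0.0497^3)
  tau_max = 2.997 × 10⁷ Pa
Convert: tau_max = 2.997 × 10⁷ Pa = 29.97 MPa
Final answer: tau_max = 29.97 MPa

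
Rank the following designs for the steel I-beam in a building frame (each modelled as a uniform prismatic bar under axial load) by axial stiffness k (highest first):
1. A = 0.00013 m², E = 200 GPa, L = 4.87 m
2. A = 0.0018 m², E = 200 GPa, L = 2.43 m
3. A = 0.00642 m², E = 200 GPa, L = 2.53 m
Model: a uniform prismatic bar under axial load, so k = (A·E) / L (SI units).
  Case 1: k = (0.00013 × (2 × 10¹¹)) / 4.87 = 5.339 × 10⁶ N/m = 5.339 MN/m
  Case 2: k = (0.0018 × (2 × 10¹¹)) / 2.43 = 1.481 × 10⁸ N/m = 148.1 MN/m
  Case 3: k = (0.00642 × (2 × 10¹¹)) / 2.53 = 5.075 × 10⁸ N/m = 507.5 MN/m
Ordering: 507.5 MN/m (case 3) > 148.1 MN/m (case 2) > 5.339 MN/m (case 1)
Final answer: 3, 2, 1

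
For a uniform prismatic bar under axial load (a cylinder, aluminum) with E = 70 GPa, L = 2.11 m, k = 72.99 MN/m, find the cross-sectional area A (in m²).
Model: a uniform prismatic bar under axial load, so k = (A·E) / L.
Solve for A: A = (k·L) / E.
Convert to SI units:
  E = 70 GPa = 7 × 10¹⁰ Pa
  k = 72.99 MN/m = 7.299 × 10⁷ N/m
Substitute:
  A = ((7.299 × 10⁷) × 2.11) / (7 × 10¹⁰)
  A = 0.0022 m²
Final answer: A = 0.0022 m²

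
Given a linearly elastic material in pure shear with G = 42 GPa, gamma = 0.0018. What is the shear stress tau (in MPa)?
Model: a linearly elastic material in pure shear, so tau = G·gamma.
Convert to SI units:
  G = 42 GPa = 4.2 × 10¹⁰ Pa
Substitute:
  tau = (4.2 × 10¹⁰) × 0.0018
  tau = 7.56 × 10⁷ Pa
Convert: tau = 7.56 × 10⁷ Pa = 75.6 MPa
Final answer: tau = 75.6 MPa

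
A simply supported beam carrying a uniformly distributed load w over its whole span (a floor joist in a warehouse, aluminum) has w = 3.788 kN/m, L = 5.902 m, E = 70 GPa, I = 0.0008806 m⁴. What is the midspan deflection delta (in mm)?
Model: a simply supported beam carrying a uniformly distributed load w over its whole span, so delta = (5·w·L^4) / (384·E·I).
Convert to SI units:
  w = 3.788 kN/m = 3788 N/m
  E = 70 GPa = 7 × 10¹⁰ Pa
Substitute:
  delta = (5 × 3788 × 5.902^4) / (384 × (7 × 10¹⁰) × 0.0008806)
  delta = 0.0009709 m
Convert: delta = 0.0009709 m = 0.9709 mm
Final answer: delta = 0.9709 mm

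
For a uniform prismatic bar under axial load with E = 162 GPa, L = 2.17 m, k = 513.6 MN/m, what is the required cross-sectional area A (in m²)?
Model: a uniform prismatic bar under axial load, so k = (A·E) / L.
Solve for A: A = (k·L) / E.
Convert to SI units:
  E = 162 GPa = 1.62 × 10¹¹ Pa
  k = 513.6 MN/m = 5.136 × 10⁸ N/m
Substitute:
  A = ((5.136 × 10⁸) × 2.17) / (1.62 × 10¹¹)
  A = 0.00688 m²
Final answer: A = 0.00688 m²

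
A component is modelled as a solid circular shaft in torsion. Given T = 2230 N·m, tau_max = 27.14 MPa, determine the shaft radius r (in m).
Model: a solid circular shaft in torsion, so tau_max = (2·T) / (π·r^3).
Solve for r: r = ((2·T) / (π·tau_max))^(1/3).
Convert to SI units:
  tau_max = 27.14 MPa = 2.714 × 10⁷ Pa
Substitute:
  r = ((2 × 2230) / (π × (2.714 × 10⁷)))^(1/3)
  r = 0.0374 m
Final answer: r = 0.0374 m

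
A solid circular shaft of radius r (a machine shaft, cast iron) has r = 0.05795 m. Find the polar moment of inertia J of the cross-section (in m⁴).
Model: a solid circular shaft of radius r, so J = (π·r^4) / 2.
Substitute:
  J = (π × 0.05795^4) / 2
  J = 1.771 × 10⁻⁵ m⁴
Final answer: J = 1.771 × 10⁻⁵ m⁴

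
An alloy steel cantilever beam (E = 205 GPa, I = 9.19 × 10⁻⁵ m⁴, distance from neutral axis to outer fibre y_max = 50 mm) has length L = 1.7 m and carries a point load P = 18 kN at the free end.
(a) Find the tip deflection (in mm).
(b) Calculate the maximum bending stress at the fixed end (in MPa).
(a) Tip deflection of a cantilever with an end point load: δ = P·L^3 / (3·E·I). Convert P = 18 kN = 18000 N, E = 205 GPa = 2.05 × 10¹¹ Pa.
  δ = (18000 × 1.7^3) / (3 × (2.05 × 10¹¹) × (9.19 × 10⁻⁵)) = 0.001565 m = 1.565 mm
(b) Maximum bending moment at the fixed end: M = P·L = 18000 × 1.7 = 30600 N·m. Convert y_max = 50 mm = 0.05 m.
  σ = M·y_max / I = (30600 × 0.05) / (9.19 × 10⁻⁵) = 1.665 × 10⁷ Pa = 16.65 MPa
Final answer: (a) δ = 1.565 mm, (b) σ = 16.65 MPa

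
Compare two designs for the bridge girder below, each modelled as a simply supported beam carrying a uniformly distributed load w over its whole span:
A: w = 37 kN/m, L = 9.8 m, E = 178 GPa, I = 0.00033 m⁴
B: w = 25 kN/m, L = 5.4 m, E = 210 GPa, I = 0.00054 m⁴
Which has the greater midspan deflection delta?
Model: a simply supported beam carrying a uniformly distributed load w over its whole span, so delta = (5·w·L^4) / (384·E·I) (SI units).
  A: delta = (5 × 37000 × 9.8^4) / (384 × (1.78 × 10¹¹) × 0.00033) = 0.07565 m = 75.65 mm
  B: delta = (5 × 25000 × 5.4^4) / (384 × (2.1 × 10¹¹) × 0.00054) = 0.002441 m = 2.441 mm
75.65 mm > 2.441 mm, so A is larger.
Final answer: A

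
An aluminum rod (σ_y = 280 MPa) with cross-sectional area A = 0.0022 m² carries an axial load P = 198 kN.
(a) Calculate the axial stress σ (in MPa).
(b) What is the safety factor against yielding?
(a) Axial stress σ = P/A. Convert P = 198 kN = 198000 N.
  σ = 198000 / 0.0022 = 9 × 10⁷ Pa = 90 MPa
(b) Safety factor SF = σ_y/σ = 280 / 90 = 3.111
Final answer: (a) σ = 90 MPa, (b) SF = 3.111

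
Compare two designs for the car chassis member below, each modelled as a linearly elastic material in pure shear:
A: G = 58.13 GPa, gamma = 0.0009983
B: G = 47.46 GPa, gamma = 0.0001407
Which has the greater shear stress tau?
Model: a linearly elastic material in pure shear, so tau = G·gamma (SI units).
  A: tau = (5.813 × 10¹⁰) × 0.0009983 = 5.803 × 10⁷ Pa = 58.03 MPa
  B: tau = (4.746 × 10¹⁰) × 0.0001407 = 6.678 × 10⁶ Pa = 6.678 MPa
58.03 MPa > 6.678 MPa, so A is larger.
Final answer: A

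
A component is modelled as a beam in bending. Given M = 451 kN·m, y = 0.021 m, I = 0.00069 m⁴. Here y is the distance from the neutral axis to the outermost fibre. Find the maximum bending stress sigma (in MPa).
Model: a beam in bending, so sigma = (M·y) / I.
Convert to SI units:
  M = 451 kN·m = 451000 N·m
Substitute:
  sigma = (451000 × 0.021) / 0.00069
  sigma = 1.373 × 10⁷ Pa
Convert: sigma = 1.373 × 10⁷ Pa = 13.73 MPa
Final answer: sigma = 13.73 MPa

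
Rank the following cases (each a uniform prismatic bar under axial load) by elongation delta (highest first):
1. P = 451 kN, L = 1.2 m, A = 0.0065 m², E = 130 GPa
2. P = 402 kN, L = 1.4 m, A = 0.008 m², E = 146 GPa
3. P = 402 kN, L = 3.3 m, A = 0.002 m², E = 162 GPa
Model: a uniform prismatic bar under axial load, so delta = (P·L) / (A·E) (SI units).
  Case 1: delta = (451000 × 1.2) / (0.0065 × (1.3 × 10¹¹)) = 0.0006405 m = 0.6405 mm
  Case 2: delta = (402000 × 1.4) / (0.008 × (1.46 × 10¹¹)) = 0.0004818 m = 0.4818 mm
  Case 3: delta = (402000 × 3.3) / (0.002 × (1.62 × 10¹¹)) = 0.004094 m = 4.094 mm
Ordering: 4.094 mm (case 3) > 0.6405 mm (case 1) > 0.4818 mm (case 2)
Final answer: 3, 1, 2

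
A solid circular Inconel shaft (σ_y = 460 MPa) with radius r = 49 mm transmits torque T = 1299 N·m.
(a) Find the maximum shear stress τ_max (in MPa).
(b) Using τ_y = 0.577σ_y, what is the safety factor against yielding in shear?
(a) For a solid circular shaft, τ_max = T·r/J with J = π·r^4/2, i.e. τ_max = 2·T / (π·r^3). Convert r = 49 mm = 0.049 m.
  τ_max = (2 × 1299) / (π × 0.049^3) = 7.029 × 10⁶ Pa = 7.029 MPa
(b) τ_y = 0.577 × 460 = 265.42 MPa
  SF = τ_y/τ_max = 265.42 / 7.029 = 37.76
Final answer: (a) τ_max = 7.029 MPa, (b) SF = 37.76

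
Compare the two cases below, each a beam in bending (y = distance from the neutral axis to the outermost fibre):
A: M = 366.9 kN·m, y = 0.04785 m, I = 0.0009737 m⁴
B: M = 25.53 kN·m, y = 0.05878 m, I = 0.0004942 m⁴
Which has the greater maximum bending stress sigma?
Model: a beam in bending (y = distance from the neutral axis to the outermost fibre), so sigma = (M·y) / I (SI units).
  A: sigma = (366900 × 0.04785) / 0.0009737 = 1.803 × 10⁷ Pa = 18.03 MPa
  B: sigma = (25530 × 0.05878) / 0.0004942 = 3.037 × 10⁶ Pa = 3.037 MPa
18.03 MPa > 3.037 MPa, so A is larger.
Final answer: A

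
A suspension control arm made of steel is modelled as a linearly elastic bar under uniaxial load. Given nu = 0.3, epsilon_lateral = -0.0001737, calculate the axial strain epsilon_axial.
Model: a linearly elastic bar under uniaxial load, so epsilon_lateral = -nu·epsilon_axial.
Solve for epsilon_axial: epsilon_axial = -epsilon_lateral / nu.
Substitute:
  epsilon_axial = -(-0.0001737) / 0.3
  epsilon_axial = 0.000579
Final answer: epsilon_axial = 0.000579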